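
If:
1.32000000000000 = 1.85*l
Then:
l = 0.71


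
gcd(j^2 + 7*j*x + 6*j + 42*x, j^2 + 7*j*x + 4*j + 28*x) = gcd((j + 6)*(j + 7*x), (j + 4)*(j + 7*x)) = j + 7*x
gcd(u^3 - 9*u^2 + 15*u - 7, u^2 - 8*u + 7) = u^2 - 8*u + 7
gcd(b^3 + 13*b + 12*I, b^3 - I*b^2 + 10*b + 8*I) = b^2 - 3*I*b + 4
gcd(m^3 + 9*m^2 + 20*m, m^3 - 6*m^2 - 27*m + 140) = m + 5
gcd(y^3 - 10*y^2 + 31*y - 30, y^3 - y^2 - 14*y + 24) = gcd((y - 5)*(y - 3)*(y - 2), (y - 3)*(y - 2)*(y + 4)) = y^2 - 5*y + 6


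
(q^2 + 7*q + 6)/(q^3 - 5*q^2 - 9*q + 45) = (q^2 + 7*q + 6)/(q^3 - 5*q^2 - 9*q + 45)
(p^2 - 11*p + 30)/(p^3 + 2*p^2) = (p^2 - 11*p + 30)/(p^2*(p + 2))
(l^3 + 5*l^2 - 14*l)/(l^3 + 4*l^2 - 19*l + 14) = l/(l - 1)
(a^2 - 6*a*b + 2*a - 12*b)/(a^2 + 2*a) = (a - 6*b)/a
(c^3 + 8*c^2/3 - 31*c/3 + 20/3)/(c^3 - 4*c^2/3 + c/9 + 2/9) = 3*(3*c^2 + 11*c - 20)/(9*c^2 - 3*c - 2)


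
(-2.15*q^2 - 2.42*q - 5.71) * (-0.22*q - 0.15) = 0.473*q^3 + 0.8549*q^2 + 1.6192*q + 0.8565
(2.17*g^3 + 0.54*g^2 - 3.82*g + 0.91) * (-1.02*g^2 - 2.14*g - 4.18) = -2.2134*g^5 - 5.1946*g^4 - 6.3298*g^3 + 4.9894*g^2 + 14.0202*g - 3.8038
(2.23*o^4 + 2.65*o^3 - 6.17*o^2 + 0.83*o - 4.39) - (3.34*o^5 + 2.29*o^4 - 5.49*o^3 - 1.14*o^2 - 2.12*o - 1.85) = -3.34*o^5 - 0.0600000000000001*o^4 + 8.14*o^3 - 5.03*o^2 + 2.95*o - 2.54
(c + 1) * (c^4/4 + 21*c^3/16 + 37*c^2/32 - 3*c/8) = c^5/4 + 25*c^4/16 + 79*c^3/32 + 25*c^2/32 - 3*c/8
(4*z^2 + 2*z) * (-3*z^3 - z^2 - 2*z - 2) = -12*z^5 - 10*z^4 - 10*z^3 - 12*z^2 - 4*z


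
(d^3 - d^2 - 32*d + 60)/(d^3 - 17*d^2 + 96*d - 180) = (d^2 + 4*d - 12)/(d^2 - 12*d + 36)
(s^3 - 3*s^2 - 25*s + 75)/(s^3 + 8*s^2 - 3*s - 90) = (s - 5)/(s + 6)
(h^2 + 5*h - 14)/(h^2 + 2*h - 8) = (h + 7)/(h + 4)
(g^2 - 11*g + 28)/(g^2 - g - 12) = (g - 7)/(g + 3)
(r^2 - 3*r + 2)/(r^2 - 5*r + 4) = (r - 2)/(r - 4)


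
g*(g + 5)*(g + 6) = g^3 + 11*g^2 + 30*g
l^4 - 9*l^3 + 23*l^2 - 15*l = l*(l - 5)*(l - 3)*(l - 1)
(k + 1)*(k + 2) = k^2 + 3*k + 2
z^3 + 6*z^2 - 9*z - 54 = (z - 3)*(z + 3)*(z + 6)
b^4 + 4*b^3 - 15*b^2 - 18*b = b*(b - 3)*(b + 1)*(b + 6)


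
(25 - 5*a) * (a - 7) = -5*a^2 + 60*a - 175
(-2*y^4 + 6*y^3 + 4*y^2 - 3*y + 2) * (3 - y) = 2*y^5 - 12*y^4 + 14*y^3 + 15*y^2 - 11*y + 6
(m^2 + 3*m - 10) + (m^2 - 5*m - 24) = 2*m^2 - 2*m - 34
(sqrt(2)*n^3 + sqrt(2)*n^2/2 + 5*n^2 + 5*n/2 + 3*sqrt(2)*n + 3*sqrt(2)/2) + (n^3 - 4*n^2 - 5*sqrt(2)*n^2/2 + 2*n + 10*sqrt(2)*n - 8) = n^3 + sqrt(2)*n^3 - 2*sqrt(2)*n^2 + n^2 + 9*n/2 + 13*sqrt(2)*n - 8 + 3*sqrt(2)/2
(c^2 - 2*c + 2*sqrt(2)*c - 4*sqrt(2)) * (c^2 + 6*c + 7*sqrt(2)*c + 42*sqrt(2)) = c^4 + 4*c^3 + 9*sqrt(2)*c^3 + 16*c^2 + 36*sqrt(2)*c^2 - 108*sqrt(2)*c + 112*c - 336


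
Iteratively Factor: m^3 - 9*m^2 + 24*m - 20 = (m - 2)*(m^2 - 7*m + 10) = (m - 2)^2*(m - 5)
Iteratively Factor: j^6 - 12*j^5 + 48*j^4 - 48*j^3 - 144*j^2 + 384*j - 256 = (j - 2)*(j^5 - 10*j^4 + 28*j^3 + 8*j^2 - 128*j + 128) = (j - 4)*(j - 2)*(j^4 - 6*j^3 + 4*j^2 + 24*j - 32) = (j - 4)^2*(j - 2)*(j^3 - 2*j^2 - 4*j + 8) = (j - 4)^2*(j - 2)^2*(j^2 - 4) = (j - 4)^2*(j - 2)^2*(j + 2)*(j - 2)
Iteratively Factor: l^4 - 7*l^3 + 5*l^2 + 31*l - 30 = (l - 3)*(l^3 - 4*l^2 - 7*l + 10) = (l - 5)*(l - 3)*(l^2 + l - 2) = (l - 5)*(l - 3)*(l - 1)*(l + 2)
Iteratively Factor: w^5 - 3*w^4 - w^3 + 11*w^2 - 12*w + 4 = (w - 1)*(w^4 - 2*w^3 - 3*w^2 + 8*w - 4) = (w - 2)*(w - 1)*(w^3 - 3*w + 2) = (w - 2)*(w - 1)^2*(w^2 + w - 2) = (w - 2)*(w - 1)^3*(w + 2)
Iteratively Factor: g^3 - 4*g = (g)*(g^2 - 4) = g*(g + 2)*(g - 2)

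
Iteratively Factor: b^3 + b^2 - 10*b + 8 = (b - 1)*(b^2 + 2*b - 8) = (b - 2)*(b - 1)*(b + 4)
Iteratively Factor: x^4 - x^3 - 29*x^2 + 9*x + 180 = (x - 5)*(x^3 + 4*x^2 - 9*x - 36) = (x - 5)*(x + 3)*(x^2 + x - 12) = (x - 5)*(x + 3)*(x + 4)*(x - 3)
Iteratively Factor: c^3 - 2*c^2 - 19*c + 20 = (c - 1)*(c^2 - c - 20) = (c - 1)*(c + 4)*(c - 5)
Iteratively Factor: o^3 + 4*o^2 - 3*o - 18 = (o + 3)*(o^2 + o - 6) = (o + 3)^2*(o - 2)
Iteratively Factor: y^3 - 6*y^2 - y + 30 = (y + 2)*(y^2 - 8*y + 15) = (y - 5)*(y + 2)*(y - 3)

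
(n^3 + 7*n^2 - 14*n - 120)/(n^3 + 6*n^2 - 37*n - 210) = (n^2 + 2*n - 24)/(n^2 + n - 42)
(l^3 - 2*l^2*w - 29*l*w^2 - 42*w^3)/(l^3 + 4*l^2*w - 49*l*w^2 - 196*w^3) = (l^2 + 5*l*w + 6*w^2)/(l^2 + 11*l*w + 28*w^2)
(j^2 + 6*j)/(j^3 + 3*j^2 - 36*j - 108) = j/(j^2 - 3*j - 18)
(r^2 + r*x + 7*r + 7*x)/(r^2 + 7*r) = (r + x)/r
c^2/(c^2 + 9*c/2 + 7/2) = 2*c^2/(2*c^2 + 9*c + 7)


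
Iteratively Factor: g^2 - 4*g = (g - 4)*(g)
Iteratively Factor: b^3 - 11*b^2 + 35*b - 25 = (b - 5)*(b^2 - 6*b + 5) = (b - 5)*(b - 1)*(b - 5)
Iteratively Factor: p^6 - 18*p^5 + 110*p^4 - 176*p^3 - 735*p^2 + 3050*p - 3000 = (p + 3)*(p^5 - 21*p^4 + 173*p^3 - 695*p^2 + 1350*p - 1000) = (p - 5)*(p + 3)*(p^4 - 16*p^3 + 93*p^2 - 230*p + 200) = (p - 5)*(p - 2)*(p + 3)*(p^3 - 14*p^2 + 65*p - 100) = (p - 5)*(p - 4)*(p - 2)*(p + 3)*(p^2 - 10*p + 25) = (p - 5)^2*(p - 4)*(p - 2)*(p + 3)*(p - 5)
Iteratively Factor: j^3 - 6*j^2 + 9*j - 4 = (j - 1)*(j^2 - 5*j + 4) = (j - 1)^2*(j - 4)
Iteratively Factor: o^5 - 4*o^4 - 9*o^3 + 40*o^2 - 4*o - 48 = (o - 2)*(o^4 - 2*o^3 - 13*o^2 + 14*o + 24) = (o - 2)*(o + 3)*(o^3 - 5*o^2 + 2*o + 8) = (o - 4)*(o - 2)*(o + 3)*(o^2 - o - 2) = (o - 4)*(o - 2)*(o + 1)*(o + 3)*(o - 2)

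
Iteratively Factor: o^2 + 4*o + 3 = (o + 3)*(o + 1)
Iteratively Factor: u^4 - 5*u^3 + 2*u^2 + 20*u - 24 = (u - 2)*(u^3 - 3*u^2 - 4*u + 12) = (u - 2)^2*(u^2 - u - 6) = (u - 2)^2*(u + 2)*(u - 3)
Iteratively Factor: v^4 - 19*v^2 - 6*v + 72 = (v - 2)*(v^3 + 2*v^2 - 15*v - 36) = (v - 2)*(v + 3)*(v^2 - v - 12) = (v - 4)*(v - 2)*(v + 3)*(v + 3)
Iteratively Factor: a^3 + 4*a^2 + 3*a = (a + 1)*(a^2 + 3*a) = (a + 1)*(a + 3)*(a)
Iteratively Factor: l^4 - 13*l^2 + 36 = (l + 2)*(l^3 - 2*l^2 - 9*l + 18) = (l + 2)*(l + 3)*(l^2 - 5*l + 6) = (l - 3)*(l + 2)*(l + 3)*(l - 2)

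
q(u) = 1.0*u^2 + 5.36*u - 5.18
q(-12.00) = 74.50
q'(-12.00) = -18.64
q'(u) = 2.0*u + 5.36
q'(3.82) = 13.00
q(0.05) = -4.91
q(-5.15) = -6.26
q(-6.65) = 3.40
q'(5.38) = 16.12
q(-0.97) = -9.44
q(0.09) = -4.69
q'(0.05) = 5.46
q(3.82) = 29.89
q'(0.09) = 5.54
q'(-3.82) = -2.28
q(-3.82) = -11.06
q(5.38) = 52.60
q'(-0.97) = 3.42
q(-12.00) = 74.50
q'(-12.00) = -18.64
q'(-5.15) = -4.94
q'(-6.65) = -7.94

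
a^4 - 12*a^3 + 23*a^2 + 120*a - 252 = (a - 7)*(a - 6)*(a - 2)*(a + 3)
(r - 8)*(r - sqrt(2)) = r^2 - 8*r - sqrt(2)*r + 8*sqrt(2)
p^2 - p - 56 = (p - 8)*(p + 7)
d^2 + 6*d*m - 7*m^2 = (d - m)*(d + 7*m)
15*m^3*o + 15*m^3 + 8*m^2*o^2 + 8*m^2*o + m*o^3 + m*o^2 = (3*m + o)*(5*m + o)*(m*o + m)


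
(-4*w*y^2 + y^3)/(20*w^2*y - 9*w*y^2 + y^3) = y/(-5*w + y)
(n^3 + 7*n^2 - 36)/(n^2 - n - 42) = (n^2 + n - 6)/(n - 7)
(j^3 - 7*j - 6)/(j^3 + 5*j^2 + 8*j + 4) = (j - 3)/(j + 2)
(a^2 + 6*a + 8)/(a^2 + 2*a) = (a + 4)/a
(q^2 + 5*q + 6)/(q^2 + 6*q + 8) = (q + 3)/(q + 4)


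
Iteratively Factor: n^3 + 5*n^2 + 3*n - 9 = (n + 3)*(n^2 + 2*n - 3) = (n + 3)^2*(n - 1)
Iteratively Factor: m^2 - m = (m)*(m - 1)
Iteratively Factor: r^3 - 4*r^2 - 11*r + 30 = (r + 3)*(r^2 - 7*r + 10) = (r - 2)*(r + 3)*(r - 5)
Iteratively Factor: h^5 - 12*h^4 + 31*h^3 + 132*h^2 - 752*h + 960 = (h - 4)*(h^4 - 8*h^3 - h^2 + 128*h - 240) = (h - 4)^2*(h^3 - 4*h^2 - 17*h + 60) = (h - 4)^2*(h - 3)*(h^2 - h - 20) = (h - 5)*(h - 4)^2*(h - 3)*(h + 4)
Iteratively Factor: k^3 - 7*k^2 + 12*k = (k - 4)*(k^2 - 3*k) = k*(k - 4)*(k - 3)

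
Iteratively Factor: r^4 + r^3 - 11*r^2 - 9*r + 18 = (r - 1)*(r^3 + 2*r^2 - 9*r - 18) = (r - 1)*(r + 3)*(r^2 - r - 6) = (r - 3)*(r - 1)*(r + 3)*(r + 2)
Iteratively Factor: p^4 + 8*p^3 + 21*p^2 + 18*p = (p + 3)*(p^3 + 5*p^2 + 6*p) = (p + 2)*(p + 3)*(p^2 + 3*p) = p*(p + 2)*(p + 3)*(p + 3)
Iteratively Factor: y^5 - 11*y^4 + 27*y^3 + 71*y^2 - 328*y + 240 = (y - 1)*(y^4 - 10*y^3 + 17*y^2 + 88*y - 240) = (y - 4)*(y - 1)*(y^3 - 6*y^2 - 7*y + 60) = (y - 5)*(y - 4)*(y - 1)*(y^2 - y - 12) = (y - 5)*(y - 4)*(y - 1)*(y + 3)*(y - 4)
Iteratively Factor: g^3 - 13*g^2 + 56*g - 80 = (g - 4)*(g^2 - 9*g + 20) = (g - 4)^2*(g - 5)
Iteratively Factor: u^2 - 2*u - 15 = (u + 3)*(u - 5)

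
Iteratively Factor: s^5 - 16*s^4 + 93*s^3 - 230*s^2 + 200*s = (s)*(s^4 - 16*s^3 + 93*s^2 - 230*s + 200) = s*(s - 2)*(s^3 - 14*s^2 + 65*s - 100) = s*(s - 5)*(s - 2)*(s^2 - 9*s + 20) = s*(s - 5)*(s - 4)*(s - 2)*(s - 5)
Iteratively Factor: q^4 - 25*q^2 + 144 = (q + 3)*(q^3 - 3*q^2 - 16*q + 48) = (q + 3)*(q + 4)*(q^2 - 7*q + 12) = (q - 3)*(q + 3)*(q + 4)*(q - 4)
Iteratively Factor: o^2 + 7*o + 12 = (o + 4)*(o + 3)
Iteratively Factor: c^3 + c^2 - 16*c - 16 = (c - 4)*(c^2 + 5*c + 4) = (c - 4)*(c + 4)*(c + 1)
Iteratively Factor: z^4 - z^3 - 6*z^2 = (z + 2)*(z^3 - 3*z^2) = (z - 3)*(z + 2)*(z^2) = z*(z - 3)*(z + 2)*(z)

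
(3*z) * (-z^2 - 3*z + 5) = -3*z^3 - 9*z^2 + 15*z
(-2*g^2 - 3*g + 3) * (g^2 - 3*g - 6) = -2*g^4 + 3*g^3 + 24*g^2 + 9*g - 18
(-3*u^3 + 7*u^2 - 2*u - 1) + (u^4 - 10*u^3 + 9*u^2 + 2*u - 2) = u^4 - 13*u^3 + 16*u^2 - 3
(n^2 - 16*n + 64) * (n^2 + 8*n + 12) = n^4 - 8*n^3 - 52*n^2 + 320*n + 768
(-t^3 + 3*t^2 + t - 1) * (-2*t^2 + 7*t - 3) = 2*t^5 - 13*t^4 + 22*t^3 - 10*t + 3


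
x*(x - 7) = x^2 - 7*x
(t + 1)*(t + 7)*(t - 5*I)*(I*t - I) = I*t^4 + 5*t^3 + 7*I*t^3 + 35*t^2 - I*t^2 - 5*t - 7*I*t - 35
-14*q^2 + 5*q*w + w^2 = (-2*q + w)*(7*q + w)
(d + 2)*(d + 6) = d^2 + 8*d + 12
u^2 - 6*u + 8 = (u - 4)*(u - 2)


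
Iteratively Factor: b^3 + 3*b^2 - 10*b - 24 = (b + 4)*(b^2 - b - 6) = (b + 2)*(b + 4)*(b - 3)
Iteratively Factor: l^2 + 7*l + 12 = (l + 4)*(l + 3)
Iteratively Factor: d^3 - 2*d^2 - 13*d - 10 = (d + 1)*(d^2 - 3*d - 10) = (d - 5)*(d + 1)*(d + 2)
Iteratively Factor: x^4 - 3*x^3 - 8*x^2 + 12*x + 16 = (x + 1)*(x^3 - 4*x^2 - 4*x + 16) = (x - 2)*(x + 1)*(x^2 - 2*x - 8) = (x - 4)*(x - 2)*(x + 1)*(x + 2)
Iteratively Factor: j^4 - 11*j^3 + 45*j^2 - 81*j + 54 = (j - 3)*(j^3 - 8*j^2 + 21*j - 18) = (j - 3)*(j - 2)*(j^2 - 6*j + 9) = (j - 3)^2*(j - 2)*(j - 3)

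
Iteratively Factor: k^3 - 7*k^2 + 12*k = (k)*(k^2 - 7*k + 12) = k*(k - 3)*(k - 4)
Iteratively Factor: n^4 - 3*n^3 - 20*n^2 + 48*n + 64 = (n - 4)*(n^3 + n^2 - 16*n - 16) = (n - 4)*(n + 1)*(n^2 - 16) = (n - 4)*(n + 1)*(n + 4)*(n - 4)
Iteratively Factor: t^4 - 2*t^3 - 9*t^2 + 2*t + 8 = (t + 1)*(t^3 - 3*t^2 - 6*t + 8) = (t + 1)*(t + 2)*(t^2 - 5*t + 4) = (t - 4)*(t + 1)*(t + 2)*(t - 1)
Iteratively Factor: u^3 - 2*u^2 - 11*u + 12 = (u - 4)*(u^2 + 2*u - 3) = (u - 4)*(u - 1)*(u + 3)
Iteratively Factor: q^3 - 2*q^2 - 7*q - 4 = (q + 1)*(q^2 - 3*q - 4) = (q - 4)*(q + 1)*(q + 1)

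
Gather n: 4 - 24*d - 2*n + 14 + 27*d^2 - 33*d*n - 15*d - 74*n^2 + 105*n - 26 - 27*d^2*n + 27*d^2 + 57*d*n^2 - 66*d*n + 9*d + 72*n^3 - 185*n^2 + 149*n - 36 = 54*d^2 - 30*d + 72*n^3 + n^2*(57*d - 259) + n*(-27*d^2 - 99*d + 252) - 44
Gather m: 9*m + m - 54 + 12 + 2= 10*m - 40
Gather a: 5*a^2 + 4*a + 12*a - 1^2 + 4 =5*a^2 + 16*a + 3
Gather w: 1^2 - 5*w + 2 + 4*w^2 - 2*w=4*w^2 - 7*w + 3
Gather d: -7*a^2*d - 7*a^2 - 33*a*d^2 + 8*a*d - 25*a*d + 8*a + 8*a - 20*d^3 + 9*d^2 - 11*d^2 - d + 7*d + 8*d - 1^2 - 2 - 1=-7*a^2 + 16*a - 20*d^3 + d^2*(-33*a - 2) + d*(-7*a^2 - 17*a + 14) - 4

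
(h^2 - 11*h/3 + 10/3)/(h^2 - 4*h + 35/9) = 3*(h - 2)/(3*h - 7)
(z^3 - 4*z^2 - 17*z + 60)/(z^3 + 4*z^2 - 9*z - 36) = (z - 5)/(z + 3)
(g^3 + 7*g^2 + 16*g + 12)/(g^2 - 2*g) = (g^3 + 7*g^2 + 16*g + 12)/(g*(g - 2))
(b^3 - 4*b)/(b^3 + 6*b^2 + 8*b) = (b - 2)/(b + 4)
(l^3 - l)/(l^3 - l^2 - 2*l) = (l - 1)/(l - 2)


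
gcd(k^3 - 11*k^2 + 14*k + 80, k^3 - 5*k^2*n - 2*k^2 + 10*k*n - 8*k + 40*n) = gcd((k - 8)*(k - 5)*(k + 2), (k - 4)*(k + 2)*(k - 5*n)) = k + 2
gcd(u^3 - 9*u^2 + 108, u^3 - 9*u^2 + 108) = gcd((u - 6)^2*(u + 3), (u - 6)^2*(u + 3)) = u^3 - 9*u^2 + 108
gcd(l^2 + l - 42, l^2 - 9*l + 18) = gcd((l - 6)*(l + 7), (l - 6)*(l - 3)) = l - 6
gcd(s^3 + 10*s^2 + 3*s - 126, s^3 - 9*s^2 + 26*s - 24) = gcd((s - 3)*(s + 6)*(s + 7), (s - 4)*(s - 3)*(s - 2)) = s - 3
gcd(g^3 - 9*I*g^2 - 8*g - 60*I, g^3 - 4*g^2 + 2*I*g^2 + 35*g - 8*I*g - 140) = g - 5*I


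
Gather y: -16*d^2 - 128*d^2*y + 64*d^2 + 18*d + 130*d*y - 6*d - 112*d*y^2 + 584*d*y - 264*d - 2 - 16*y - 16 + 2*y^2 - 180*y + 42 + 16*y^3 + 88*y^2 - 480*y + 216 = 48*d^2 - 252*d + 16*y^3 + y^2*(90 - 112*d) + y*(-128*d^2 + 714*d - 676) + 240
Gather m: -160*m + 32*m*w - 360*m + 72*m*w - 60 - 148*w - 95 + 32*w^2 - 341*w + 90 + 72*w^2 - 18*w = m*(104*w - 520) + 104*w^2 - 507*w - 65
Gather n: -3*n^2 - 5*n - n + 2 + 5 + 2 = -3*n^2 - 6*n + 9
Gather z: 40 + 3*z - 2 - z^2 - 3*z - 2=36 - z^2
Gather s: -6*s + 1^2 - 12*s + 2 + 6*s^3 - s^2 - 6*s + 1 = 6*s^3 - s^2 - 24*s + 4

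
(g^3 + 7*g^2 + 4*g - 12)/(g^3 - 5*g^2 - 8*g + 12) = (g + 6)/(g - 6)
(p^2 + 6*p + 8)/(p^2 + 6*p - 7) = (p^2 + 6*p + 8)/(p^2 + 6*p - 7)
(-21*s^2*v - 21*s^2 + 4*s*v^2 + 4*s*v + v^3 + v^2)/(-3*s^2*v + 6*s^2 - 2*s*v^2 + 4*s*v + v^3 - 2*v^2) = (7*s*v + 7*s + v^2 + v)/(s*v - 2*s + v^2 - 2*v)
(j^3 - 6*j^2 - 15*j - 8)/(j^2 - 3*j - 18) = (-j^3 + 6*j^2 + 15*j + 8)/(-j^2 + 3*j + 18)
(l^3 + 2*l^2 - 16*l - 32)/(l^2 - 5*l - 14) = (l^2 - 16)/(l - 7)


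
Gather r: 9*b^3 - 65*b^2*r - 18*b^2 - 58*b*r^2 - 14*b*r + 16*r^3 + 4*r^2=9*b^3 - 18*b^2 + 16*r^3 + r^2*(4 - 58*b) + r*(-65*b^2 - 14*b)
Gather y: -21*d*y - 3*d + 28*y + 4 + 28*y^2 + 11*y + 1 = -3*d + 28*y^2 + y*(39 - 21*d) + 5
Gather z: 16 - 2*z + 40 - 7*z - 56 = -9*z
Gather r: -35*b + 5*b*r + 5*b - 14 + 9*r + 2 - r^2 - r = -30*b - r^2 + r*(5*b + 8) - 12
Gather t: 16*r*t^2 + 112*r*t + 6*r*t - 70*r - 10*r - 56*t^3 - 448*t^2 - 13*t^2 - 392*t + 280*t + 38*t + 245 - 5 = -80*r - 56*t^3 + t^2*(16*r - 461) + t*(118*r - 74) + 240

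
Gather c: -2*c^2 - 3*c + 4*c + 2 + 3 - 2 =-2*c^2 + c + 3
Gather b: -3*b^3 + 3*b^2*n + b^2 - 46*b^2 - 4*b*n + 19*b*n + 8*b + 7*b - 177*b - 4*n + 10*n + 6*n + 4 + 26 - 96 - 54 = -3*b^3 + b^2*(3*n - 45) + b*(15*n - 162) + 12*n - 120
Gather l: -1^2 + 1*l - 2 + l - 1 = 2*l - 4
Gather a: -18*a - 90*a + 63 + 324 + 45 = 432 - 108*a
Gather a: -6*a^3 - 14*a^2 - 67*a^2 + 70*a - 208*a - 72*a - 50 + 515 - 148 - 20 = -6*a^3 - 81*a^2 - 210*a + 297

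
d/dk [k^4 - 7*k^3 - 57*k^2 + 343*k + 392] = 4*k^3 - 21*k^2 - 114*k + 343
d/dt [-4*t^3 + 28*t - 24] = 28 - 12*t^2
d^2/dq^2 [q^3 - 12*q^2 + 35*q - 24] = 6*q - 24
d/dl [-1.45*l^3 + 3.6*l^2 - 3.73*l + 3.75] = -4.35*l^2 + 7.2*l - 3.73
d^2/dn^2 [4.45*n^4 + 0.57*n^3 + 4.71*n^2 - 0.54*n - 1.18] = 53.4*n^2 + 3.42*n + 9.42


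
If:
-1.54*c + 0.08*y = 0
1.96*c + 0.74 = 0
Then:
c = -0.38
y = -7.27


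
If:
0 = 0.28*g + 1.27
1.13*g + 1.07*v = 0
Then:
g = -4.54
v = 4.79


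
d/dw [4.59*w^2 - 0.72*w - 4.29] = 9.18*w - 0.72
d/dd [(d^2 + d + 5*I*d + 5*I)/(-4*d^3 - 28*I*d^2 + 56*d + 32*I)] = (d^4 + d^3*(2 + 10*I) + d^2*(-21 + 22*I) + d*(-70 + 16*I) - 40 - 62*I)/(4*d^6 + 56*I*d^5 - 308*d^4 - 848*I*d^3 + 1232*d^2 + 896*I*d - 256)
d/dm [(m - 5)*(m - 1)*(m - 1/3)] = 3*m^2 - 38*m/3 + 7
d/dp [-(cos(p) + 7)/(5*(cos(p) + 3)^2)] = -(cos(p) + 11)*sin(p)/(5*(cos(p) + 3)^3)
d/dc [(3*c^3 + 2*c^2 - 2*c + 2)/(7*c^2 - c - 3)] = (21*c^4 - 6*c^3 - 15*c^2 - 40*c + 8)/(49*c^4 - 14*c^3 - 41*c^2 + 6*c + 9)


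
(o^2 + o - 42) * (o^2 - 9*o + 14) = o^4 - 8*o^3 - 37*o^2 + 392*o - 588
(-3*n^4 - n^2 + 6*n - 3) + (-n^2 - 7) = -3*n^4 - 2*n^2 + 6*n - 10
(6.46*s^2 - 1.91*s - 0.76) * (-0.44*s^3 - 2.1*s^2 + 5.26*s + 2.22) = -2.8424*s^5 - 12.7256*s^4 + 38.325*s^3 + 5.8906*s^2 - 8.2378*s - 1.6872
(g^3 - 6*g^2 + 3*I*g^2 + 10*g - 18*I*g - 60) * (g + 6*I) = g^4 - 6*g^3 + 9*I*g^3 - 8*g^2 - 54*I*g^2 + 48*g + 60*I*g - 360*I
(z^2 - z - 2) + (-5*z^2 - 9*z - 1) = -4*z^2 - 10*z - 3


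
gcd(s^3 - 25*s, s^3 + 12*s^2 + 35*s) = s^2 + 5*s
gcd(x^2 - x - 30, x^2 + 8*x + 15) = x + 5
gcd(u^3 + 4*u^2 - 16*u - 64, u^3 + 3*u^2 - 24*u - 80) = u^2 + 8*u + 16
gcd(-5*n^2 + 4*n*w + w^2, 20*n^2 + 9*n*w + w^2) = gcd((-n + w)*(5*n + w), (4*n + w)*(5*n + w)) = 5*n + w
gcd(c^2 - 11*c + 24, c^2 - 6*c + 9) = c - 3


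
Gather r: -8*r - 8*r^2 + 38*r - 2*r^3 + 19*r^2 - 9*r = -2*r^3 + 11*r^2 + 21*r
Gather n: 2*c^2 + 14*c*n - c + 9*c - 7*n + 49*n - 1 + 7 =2*c^2 + 8*c + n*(14*c + 42) + 6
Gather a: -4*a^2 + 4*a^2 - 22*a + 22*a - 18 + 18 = 0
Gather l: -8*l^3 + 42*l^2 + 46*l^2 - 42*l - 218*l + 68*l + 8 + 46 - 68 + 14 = -8*l^3 + 88*l^2 - 192*l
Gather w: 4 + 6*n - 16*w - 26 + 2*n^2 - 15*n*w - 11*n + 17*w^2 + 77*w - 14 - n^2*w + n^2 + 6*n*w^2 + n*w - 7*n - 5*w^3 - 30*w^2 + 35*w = 3*n^2 - 12*n - 5*w^3 + w^2*(6*n - 13) + w*(-n^2 - 14*n + 96) - 36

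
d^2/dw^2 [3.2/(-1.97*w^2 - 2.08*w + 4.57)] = (24.83776*w^2 + 26.22464*w - 3.2*(3.94*w + 2.08)*(7.88*w + 4.16) - 57.61856)/(1.97*w^2 + 2.08*w - 4.57)^3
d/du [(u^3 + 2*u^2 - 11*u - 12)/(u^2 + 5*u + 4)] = 1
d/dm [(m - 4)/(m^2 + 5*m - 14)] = (m^2 + 5*m - (m - 4)*(2*m + 5) - 14)/(m^2 + 5*m - 14)^2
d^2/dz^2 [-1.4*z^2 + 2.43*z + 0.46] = -2.80000000000000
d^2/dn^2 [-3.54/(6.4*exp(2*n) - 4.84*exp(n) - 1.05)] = (3.54*(12.8*exp(n) - 4.84)*(25.6*exp(n) - 9.68)*exp(n) + (90.624*exp(n) - 17.1336)*(-6.4*exp(2*n) + 4.84*exp(n) + 1.05))*exp(n)/(-6.4*exp(2*n) + 4.84*exp(n) + 1.05)^3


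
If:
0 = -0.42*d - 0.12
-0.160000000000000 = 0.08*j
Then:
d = -0.29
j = -2.00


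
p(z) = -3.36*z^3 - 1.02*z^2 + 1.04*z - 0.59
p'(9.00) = -833.80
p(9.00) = -2523.29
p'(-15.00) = -2236.36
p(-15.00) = 11094.31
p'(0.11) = 0.69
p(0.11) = -0.49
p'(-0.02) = 1.08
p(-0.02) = -0.61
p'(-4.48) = -192.13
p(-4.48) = 276.39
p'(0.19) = 0.29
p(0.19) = -0.45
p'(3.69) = -143.74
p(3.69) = -179.46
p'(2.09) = -47.25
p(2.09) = -33.55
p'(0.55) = -3.13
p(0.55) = -0.89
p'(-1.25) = -12.16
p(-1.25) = 3.08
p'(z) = -10.08*z^2 - 2.04*z + 1.04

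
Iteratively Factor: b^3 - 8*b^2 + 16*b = (b - 4)*(b^2 - 4*b) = (b - 4)^2*(b)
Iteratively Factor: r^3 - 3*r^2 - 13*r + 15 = (r - 5)*(r^2 + 2*r - 3) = (r - 5)*(r + 3)*(r - 1)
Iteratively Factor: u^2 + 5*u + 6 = (u + 3)*(u + 2)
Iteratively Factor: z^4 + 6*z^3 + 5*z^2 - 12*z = (z + 4)*(z^3 + 2*z^2 - 3*z) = (z - 1)*(z + 4)*(z^2 + 3*z) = (z - 1)*(z + 3)*(z + 4)*(z)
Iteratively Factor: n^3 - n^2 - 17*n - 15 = (n + 3)*(n^2 - 4*n - 5) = (n - 5)*(n + 3)*(n + 1)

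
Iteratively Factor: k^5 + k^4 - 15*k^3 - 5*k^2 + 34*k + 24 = (k + 4)*(k^4 - 3*k^3 - 3*k^2 + 7*k + 6) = (k - 3)*(k + 4)*(k^3 - 3*k - 2) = (k - 3)*(k + 1)*(k + 4)*(k^2 - k - 2) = (k - 3)*(k - 2)*(k + 1)*(k + 4)*(k + 1)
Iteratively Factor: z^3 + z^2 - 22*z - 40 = (z + 2)*(z^2 - z - 20) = (z + 2)*(z + 4)*(z - 5)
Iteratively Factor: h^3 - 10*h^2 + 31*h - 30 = (h - 5)*(h^2 - 5*h + 6) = (h - 5)*(h - 2)*(h - 3)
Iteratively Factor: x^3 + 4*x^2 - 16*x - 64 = (x + 4)*(x^2 - 16) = (x + 4)^2*(x - 4)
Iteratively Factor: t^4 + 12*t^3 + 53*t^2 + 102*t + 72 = (t + 4)*(t^3 + 8*t^2 + 21*t + 18) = (t + 3)*(t + 4)*(t^2 + 5*t + 6) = (t + 2)*(t + 3)*(t + 4)*(t + 3)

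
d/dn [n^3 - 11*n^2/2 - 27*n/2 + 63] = 3*n^2 - 11*n - 27/2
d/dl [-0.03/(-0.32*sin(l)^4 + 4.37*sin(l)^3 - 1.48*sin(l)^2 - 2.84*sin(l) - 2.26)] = (-0.0384*sin(l)^3 + 0.3933*sin(l)^2 - 0.0888*sin(l) - 0.0852)*cos(l)/(0.32*sin(l)^4 - 4.37*sin(l)^3 + 1.48*sin(l)^2 + 2.84*sin(l) + 2.26)^2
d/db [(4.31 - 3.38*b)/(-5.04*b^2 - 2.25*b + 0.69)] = (-17.0352*b^2 + 43.4448*b + 7.3653)/(25.4016*b^4 + 22.68*b^3 - 1.8927*b^2 - 3.105*b + 0.4761)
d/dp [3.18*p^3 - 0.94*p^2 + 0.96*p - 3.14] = 9.54*p^2 - 1.88*p + 0.96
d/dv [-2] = 0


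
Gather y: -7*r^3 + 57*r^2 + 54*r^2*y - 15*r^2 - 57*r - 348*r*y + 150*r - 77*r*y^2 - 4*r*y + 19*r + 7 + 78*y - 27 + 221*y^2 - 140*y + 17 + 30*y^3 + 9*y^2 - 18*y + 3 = -7*r^3 + 42*r^2 + 112*r + 30*y^3 + y^2*(230 - 77*r) + y*(54*r^2 - 352*r - 80)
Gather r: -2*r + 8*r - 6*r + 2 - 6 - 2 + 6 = 0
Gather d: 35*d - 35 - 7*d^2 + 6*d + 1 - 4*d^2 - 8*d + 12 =-11*d^2 + 33*d - 22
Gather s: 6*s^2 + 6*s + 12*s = 6*s^2 + 18*s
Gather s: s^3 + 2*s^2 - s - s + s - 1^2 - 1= s^3 + 2*s^2 - s - 2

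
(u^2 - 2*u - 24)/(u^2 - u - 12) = (-u^2 + 2*u + 24)/(-u^2 + u + 12)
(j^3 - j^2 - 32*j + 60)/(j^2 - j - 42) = (j^2 - 7*j + 10)/(j - 7)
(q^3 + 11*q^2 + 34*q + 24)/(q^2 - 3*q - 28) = (q^2 + 7*q + 6)/(q - 7)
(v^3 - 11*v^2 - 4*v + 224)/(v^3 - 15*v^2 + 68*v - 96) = (v^2 - 3*v - 28)/(v^2 - 7*v + 12)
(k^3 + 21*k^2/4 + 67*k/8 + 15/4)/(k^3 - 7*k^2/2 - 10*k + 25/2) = (4*k^2 + 11*k + 6)/(4*(k^2 - 6*k + 5))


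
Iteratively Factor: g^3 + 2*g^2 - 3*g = (g + 3)*(g^2 - g) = (g - 1)*(g + 3)*(g)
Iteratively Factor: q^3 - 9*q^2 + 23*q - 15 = (q - 1)*(q^2 - 8*q + 15) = (q - 3)*(q - 1)*(q - 5)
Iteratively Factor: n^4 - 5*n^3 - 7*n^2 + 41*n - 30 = (n + 3)*(n^3 - 8*n^2 + 17*n - 10) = (n - 2)*(n + 3)*(n^2 - 6*n + 5) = (n - 2)*(n - 1)*(n + 3)*(n - 5)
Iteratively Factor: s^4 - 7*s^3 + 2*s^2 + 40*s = (s)*(s^3 - 7*s^2 + 2*s + 40) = s*(s + 2)*(s^2 - 9*s + 20) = s*(s - 4)*(s + 2)*(s - 5)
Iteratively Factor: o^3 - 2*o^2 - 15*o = (o)*(o^2 - 2*o - 15) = o*(o - 5)*(o + 3)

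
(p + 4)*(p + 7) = p^2 + 11*p + 28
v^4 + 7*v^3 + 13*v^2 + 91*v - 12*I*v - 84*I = (v + 7)*(v - 3*I)*(v - I)*(v + 4*I)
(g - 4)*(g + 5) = g^2 + g - 20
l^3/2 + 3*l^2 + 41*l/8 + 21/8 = (l/2 + 1/2)*(l + 3/2)*(l + 7/2)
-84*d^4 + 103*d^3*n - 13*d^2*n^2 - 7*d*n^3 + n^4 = (-7*d + n)*(-3*d + n)*(-d + n)*(4*d + n)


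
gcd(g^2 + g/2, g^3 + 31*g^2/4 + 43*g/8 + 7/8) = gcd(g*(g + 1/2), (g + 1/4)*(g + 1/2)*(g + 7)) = g + 1/2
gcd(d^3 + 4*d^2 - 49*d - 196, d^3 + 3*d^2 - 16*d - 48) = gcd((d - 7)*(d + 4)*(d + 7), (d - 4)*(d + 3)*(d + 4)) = d + 4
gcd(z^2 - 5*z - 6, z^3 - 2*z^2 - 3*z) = z + 1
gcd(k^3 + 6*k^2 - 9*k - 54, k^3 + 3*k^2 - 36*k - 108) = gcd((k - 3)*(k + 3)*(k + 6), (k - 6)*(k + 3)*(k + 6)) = k^2 + 9*k + 18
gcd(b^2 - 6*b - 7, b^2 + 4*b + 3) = b + 1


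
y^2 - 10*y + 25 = (y - 5)^2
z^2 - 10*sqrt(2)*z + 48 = (z - 6*sqrt(2))*(z - 4*sqrt(2))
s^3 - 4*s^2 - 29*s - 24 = (s - 8)*(s + 1)*(s + 3)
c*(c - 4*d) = c^2 - 4*c*d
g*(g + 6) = g^2 + 6*g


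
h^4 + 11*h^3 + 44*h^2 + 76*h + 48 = (h + 2)^2*(h + 3)*(h + 4)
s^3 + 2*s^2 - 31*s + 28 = (s - 4)*(s - 1)*(s + 7)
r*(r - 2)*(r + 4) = r^3 + 2*r^2 - 8*r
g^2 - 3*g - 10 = (g - 5)*(g + 2)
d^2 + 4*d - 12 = (d - 2)*(d + 6)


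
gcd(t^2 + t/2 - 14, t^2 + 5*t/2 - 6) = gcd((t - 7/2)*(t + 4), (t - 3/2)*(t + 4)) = t + 4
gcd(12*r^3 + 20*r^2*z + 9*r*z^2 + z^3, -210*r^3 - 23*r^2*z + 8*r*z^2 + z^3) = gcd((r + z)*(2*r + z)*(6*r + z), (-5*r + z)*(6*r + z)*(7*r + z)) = 6*r + z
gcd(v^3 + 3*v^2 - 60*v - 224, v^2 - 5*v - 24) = v - 8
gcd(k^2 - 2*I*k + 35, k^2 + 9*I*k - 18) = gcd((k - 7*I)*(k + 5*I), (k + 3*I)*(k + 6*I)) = 1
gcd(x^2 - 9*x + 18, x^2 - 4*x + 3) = x - 3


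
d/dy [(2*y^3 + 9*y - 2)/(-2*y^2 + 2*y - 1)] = (-4*y^4 + 8*y^3 + 12*y^2 - 8*y - 5)/(4*y^4 - 8*y^3 + 8*y^2 - 4*y + 1)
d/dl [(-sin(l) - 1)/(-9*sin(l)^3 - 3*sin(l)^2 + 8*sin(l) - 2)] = (-18*sin(l)^3 - 30*sin(l)^2 - 6*sin(l) + 10)*cos(l)/(9*sin(l)^3 + 3*sin(l)^2 - 8*sin(l) + 2)^2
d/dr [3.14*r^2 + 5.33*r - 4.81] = 6.28*r + 5.33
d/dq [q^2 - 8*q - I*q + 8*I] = 2*q - 8 - I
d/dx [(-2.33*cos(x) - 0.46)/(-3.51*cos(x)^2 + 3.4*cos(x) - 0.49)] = (8.1783*cos(x)^2 + 3.2292*cos(x) - 2.7057)*sin(x)/(12.3201*cos(x)^4 - 23.868*cos(x)^3 + 14.9998*cos(x)^2 - 3.332*cos(x) + 0.2401)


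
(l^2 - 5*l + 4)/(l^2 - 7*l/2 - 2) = 2*(l - 1)/(2*l + 1)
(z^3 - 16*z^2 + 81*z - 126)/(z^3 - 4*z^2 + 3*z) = (z^2 - 13*z + 42)/(z*(z - 1))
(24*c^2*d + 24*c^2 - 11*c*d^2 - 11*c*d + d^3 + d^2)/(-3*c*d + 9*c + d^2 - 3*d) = (-8*c*d - 8*c + d^2 + d)/(d - 3)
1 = 1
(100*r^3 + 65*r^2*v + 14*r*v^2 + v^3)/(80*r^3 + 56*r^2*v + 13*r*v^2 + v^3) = (5*r + v)/(4*r + v)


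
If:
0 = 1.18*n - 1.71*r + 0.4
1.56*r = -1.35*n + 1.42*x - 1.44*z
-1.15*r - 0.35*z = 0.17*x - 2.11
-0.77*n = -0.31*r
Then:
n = 0.13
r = 0.32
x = 3.69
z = 3.17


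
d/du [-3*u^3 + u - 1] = 1 - 9*u^2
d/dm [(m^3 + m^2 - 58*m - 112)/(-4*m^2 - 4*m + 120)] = (-m^4 - 2*m^3 + 31*m^2 - 164*m - 1852)/(4*(m^4 + 2*m^3 - 59*m^2 - 60*m + 900))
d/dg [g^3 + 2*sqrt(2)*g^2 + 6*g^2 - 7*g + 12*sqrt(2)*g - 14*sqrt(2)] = 3*g^2 + 4*sqrt(2)*g + 12*g - 7 + 12*sqrt(2)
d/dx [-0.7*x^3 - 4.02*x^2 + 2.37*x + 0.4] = -2.1*x^2 - 8.04*x + 2.37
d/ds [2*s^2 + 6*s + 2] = 4*s + 6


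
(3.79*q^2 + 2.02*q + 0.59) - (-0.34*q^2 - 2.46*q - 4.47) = 4.13*q^2 + 4.48*q + 5.06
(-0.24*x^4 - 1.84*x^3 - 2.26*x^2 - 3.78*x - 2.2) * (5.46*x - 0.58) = -1.3104*x^5 - 9.9072*x^4 - 11.2724*x^3 - 19.328*x^2 - 9.8196*x + 1.276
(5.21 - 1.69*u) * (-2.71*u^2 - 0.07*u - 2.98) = 4.5799*u^3 - 14.0008*u^2 + 4.6715*u - 15.5258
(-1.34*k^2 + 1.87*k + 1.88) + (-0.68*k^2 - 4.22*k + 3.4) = -2.02*k^2 - 2.35*k + 5.28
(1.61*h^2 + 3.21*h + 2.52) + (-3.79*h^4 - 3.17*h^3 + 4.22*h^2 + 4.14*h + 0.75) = -3.79*h^4 - 3.17*h^3 + 5.83*h^2 + 7.35*h + 3.27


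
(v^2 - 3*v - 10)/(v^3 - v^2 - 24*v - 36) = (v - 5)/(v^2 - 3*v - 18)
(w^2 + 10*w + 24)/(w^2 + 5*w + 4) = (w + 6)/(w + 1)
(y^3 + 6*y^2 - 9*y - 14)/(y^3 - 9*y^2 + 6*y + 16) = (y + 7)/(y - 8)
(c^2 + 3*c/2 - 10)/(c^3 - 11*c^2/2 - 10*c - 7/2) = (-2*c^2 - 3*c + 20)/(-2*c^3 + 11*c^2 + 20*c + 7)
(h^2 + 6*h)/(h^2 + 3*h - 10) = h*(h + 6)/(h^2 + 3*h - 10)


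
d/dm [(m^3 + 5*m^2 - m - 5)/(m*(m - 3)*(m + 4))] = 2*(-2*m^4 - 11*m^3 - 22*m^2 + 5*m - 30)/(m^2*(m^4 + 2*m^3 - 23*m^2 - 24*m + 144))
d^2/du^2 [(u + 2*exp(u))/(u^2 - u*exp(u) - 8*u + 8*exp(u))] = (2*(u + 2*exp(u))*(u*exp(u) - 2*u - 7*exp(u) + 8)^2 + (-(u + 2*exp(u))*(-u*exp(u) + 6*exp(u) + 2) + 2*(2*exp(u) + 1)*(u*exp(u) - 2*u - 7*exp(u) + 8))*(u^2 - u*exp(u) - 8*u + 8*exp(u)) + 2*(u^2 - u*exp(u) - 8*u + 8*exp(u))^2*exp(u))/(u^2 - u*exp(u) - 8*u + 8*exp(u))^3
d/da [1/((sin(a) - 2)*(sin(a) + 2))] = -sin(2*a)/((sin(a) - 2)^2*(sin(a) + 2)^2)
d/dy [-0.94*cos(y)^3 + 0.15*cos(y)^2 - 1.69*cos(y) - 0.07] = (2.82*cos(y)^2 - 0.3*cos(y) + 1.69)*sin(y)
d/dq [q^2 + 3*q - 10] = 2*q + 3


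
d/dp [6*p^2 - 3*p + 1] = 12*p - 3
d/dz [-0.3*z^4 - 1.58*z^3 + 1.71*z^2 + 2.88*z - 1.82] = -1.2*z^3 - 4.74*z^2 + 3.42*z + 2.88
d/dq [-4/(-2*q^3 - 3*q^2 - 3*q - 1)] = 12*(-2*q^2 - 2*q - 1)/(2*q^3 + 3*q^2 + 3*q + 1)^2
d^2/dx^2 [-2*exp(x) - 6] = -2*exp(x)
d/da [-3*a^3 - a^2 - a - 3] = -9*a^2 - 2*a - 1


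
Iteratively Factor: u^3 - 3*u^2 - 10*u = (u - 5)*(u^2 + 2*u) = (u - 5)*(u + 2)*(u)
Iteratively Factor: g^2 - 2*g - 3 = (g - 3)*(g + 1)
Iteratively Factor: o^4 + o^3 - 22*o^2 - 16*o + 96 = (o + 4)*(o^3 - 3*o^2 - 10*o + 24) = (o - 2)*(o + 4)*(o^2 - o - 12) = (o - 4)*(o - 2)*(o + 4)*(o + 3)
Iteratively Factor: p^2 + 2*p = (p + 2)*(p)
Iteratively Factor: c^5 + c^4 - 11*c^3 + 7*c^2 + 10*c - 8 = (c + 4)*(c^4 - 3*c^3 + c^2 + 3*c - 2) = (c - 1)*(c + 4)*(c^3 - 2*c^2 - c + 2) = (c - 1)^2*(c + 4)*(c^2 - c - 2) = (c - 2)*(c - 1)^2*(c + 4)*(c + 1)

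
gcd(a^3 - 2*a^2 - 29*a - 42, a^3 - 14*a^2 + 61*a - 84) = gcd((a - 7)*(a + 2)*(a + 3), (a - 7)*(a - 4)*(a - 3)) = a - 7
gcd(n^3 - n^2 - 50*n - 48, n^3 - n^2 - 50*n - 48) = n^3 - n^2 - 50*n - 48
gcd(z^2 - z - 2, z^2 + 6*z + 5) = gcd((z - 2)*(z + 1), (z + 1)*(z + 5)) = z + 1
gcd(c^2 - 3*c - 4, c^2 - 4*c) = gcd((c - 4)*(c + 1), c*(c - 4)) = c - 4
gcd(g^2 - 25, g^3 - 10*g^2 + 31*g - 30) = g - 5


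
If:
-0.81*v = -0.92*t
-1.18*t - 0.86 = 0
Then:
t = -0.73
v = -0.83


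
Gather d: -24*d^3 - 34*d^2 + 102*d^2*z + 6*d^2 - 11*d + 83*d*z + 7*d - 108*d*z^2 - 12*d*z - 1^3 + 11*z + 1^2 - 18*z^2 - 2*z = -24*d^3 + d^2*(102*z - 28) + d*(-108*z^2 + 71*z - 4) - 18*z^2 + 9*z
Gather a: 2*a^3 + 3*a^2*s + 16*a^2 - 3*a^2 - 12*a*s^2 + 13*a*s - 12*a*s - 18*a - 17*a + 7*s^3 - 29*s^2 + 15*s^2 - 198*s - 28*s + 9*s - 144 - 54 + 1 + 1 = 2*a^3 + a^2*(3*s + 13) + a*(-12*s^2 + s - 35) + 7*s^3 - 14*s^2 - 217*s - 196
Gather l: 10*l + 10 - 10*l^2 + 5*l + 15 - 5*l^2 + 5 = -15*l^2 + 15*l + 30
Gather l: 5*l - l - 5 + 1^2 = 4*l - 4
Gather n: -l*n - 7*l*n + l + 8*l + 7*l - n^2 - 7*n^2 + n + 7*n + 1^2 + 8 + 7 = 16*l - 8*n^2 + n*(8 - 8*l) + 16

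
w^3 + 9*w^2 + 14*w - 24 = (w - 1)*(w + 4)*(w + 6)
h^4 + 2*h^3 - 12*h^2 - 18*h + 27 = (h - 3)*(h - 1)*(h + 3)^2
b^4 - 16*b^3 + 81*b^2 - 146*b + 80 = (b - 8)*(b - 5)*(b - 2)*(b - 1)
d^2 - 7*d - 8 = (d - 8)*(d + 1)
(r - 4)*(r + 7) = r^2 + 3*r - 28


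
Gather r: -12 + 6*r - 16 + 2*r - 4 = 8*r - 32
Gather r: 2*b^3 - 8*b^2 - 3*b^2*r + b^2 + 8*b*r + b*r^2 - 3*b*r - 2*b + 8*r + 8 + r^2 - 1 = 2*b^3 - 7*b^2 - 2*b + r^2*(b + 1) + r*(-3*b^2 + 5*b + 8) + 7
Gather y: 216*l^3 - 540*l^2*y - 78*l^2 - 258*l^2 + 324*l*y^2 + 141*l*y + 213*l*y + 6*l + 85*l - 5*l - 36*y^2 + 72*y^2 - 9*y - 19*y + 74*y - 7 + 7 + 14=216*l^3 - 336*l^2 + 86*l + y^2*(324*l + 36) + y*(-540*l^2 + 354*l + 46) + 14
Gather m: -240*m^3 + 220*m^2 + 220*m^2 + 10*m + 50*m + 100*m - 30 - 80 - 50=-240*m^3 + 440*m^2 + 160*m - 160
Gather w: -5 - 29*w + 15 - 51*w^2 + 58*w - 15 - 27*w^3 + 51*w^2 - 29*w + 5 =-27*w^3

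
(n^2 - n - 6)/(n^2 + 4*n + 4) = (n - 3)/(n + 2)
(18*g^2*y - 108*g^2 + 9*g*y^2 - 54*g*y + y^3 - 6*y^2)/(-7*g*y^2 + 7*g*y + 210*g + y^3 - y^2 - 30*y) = (18*g^2 + 9*g*y + y^2)/(-7*g*y - 35*g + y^2 + 5*y)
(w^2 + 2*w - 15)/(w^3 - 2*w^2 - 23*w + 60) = 1/(w - 4)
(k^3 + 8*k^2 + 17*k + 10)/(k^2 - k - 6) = (k^2 + 6*k + 5)/(k - 3)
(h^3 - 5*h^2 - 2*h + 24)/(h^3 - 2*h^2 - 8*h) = (h - 3)/h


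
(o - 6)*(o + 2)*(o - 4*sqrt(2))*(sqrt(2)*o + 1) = sqrt(2)*o^4 - 7*o^3 - 4*sqrt(2)*o^3 - 16*sqrt(2)*o^2 + 28*o^2 + 16*sqrt(2)*o + 84*o + 48*sqrt(2)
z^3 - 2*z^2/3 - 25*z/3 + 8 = (z - 8/3)*(z - 1)*(z + 3)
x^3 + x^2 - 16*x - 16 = (x - 4)*(x + 1)*(x + 4)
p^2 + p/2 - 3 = (p - 3/2)*(p + 2)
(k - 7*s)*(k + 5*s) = k^2 - 2*k*s - 35*s^2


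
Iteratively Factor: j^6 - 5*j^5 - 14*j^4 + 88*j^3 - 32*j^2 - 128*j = (j - 4)*(j^5 - j^4 - 18*j^3 + 16*j^2 + 32*j) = (j - 4)*(j + 1)*(j^4 - 2*j^3 - 16*j^2 + 32*j) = (j - 4)*(j + 1)*(j + 4)*(j^3 - 6*j^2 + 8*j) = (j - 4)^2*(j + 1)*(j + 4)*(j^2 - 2*j) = (j - 4)^2*(j - 2)*(j + 1)*(j + 4)*(j)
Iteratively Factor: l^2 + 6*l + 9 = (l + 3)*(l + 3)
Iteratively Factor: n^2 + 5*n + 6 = (n + 3)*(n + 2)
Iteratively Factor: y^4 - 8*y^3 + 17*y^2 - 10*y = (y - 5)*(y^3 - 3*y^2 + 2*y) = (y - 5)*(y - 1)*(y^2 - 2*y) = (y - 5)*(y - 2)*(y - 1)*(y)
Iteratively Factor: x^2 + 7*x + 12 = (x + 3)*(x + 4)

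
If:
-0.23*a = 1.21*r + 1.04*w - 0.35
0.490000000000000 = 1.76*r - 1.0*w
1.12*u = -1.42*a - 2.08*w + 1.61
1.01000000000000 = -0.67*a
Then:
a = -1.51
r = 0.40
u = 2.96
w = 0.21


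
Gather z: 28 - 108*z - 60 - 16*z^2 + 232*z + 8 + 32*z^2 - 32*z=16*z^2 + 92*z - 24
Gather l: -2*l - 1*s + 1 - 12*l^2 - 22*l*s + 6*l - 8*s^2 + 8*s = -12*l^2 + l*(4 - 22*s) - 8*s^2 + 7*s + 1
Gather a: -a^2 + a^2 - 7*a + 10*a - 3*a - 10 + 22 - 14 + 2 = 0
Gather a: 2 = 2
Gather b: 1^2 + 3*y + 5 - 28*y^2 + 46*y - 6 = -28*y^2 + 49*y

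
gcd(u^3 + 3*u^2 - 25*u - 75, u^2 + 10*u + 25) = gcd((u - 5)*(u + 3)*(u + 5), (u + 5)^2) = u + 5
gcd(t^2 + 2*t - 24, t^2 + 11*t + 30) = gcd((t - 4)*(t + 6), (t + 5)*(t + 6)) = t + 6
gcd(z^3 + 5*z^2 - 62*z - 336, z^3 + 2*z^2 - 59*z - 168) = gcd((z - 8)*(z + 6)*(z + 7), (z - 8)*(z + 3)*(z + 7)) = z^2 - z - 56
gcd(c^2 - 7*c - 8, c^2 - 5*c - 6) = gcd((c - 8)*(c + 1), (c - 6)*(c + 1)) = c + 1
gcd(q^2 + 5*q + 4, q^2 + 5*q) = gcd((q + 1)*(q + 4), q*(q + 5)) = 1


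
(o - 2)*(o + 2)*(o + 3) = o^3 + 3*o^2 - 4*o - 12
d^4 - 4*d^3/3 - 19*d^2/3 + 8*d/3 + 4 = (d - 3)*(d - 1)*(d + 2/3)*(d + 2)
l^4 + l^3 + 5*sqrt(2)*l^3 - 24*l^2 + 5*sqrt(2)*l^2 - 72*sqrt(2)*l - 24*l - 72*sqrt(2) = (l + 1)*(l - 3*sqrt(2))*(l + 2*sqrt(2))*(l + 6*sqrt(2))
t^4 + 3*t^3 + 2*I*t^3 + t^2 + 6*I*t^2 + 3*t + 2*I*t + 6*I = (t + 3)*(t - I)*(t + I)*(t + 2*I)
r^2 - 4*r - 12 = (r - 6)*(r + 2)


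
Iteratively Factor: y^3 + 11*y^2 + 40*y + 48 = (y + 4)*(y^2 + 7*y + 12) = (y + 3)*(y + 4)*(y + 4)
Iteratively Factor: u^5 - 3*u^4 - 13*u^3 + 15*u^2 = (u - 5)*(u^4 + 2*u^3 - 3*u^2) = u*(u - 5)*(u^3 + 2*u^2 - 3*u) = u*(u - 5)*(u - 1)*(u^2 + 3*u) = u^2*(u - 5)*(u - 1)*(u + 3)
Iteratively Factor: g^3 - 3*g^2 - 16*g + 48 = (g - 3)*(g^2 - 16) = (g - 3)*(g + 4)*(g - 4)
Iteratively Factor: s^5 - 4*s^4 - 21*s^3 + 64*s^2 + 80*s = (s - 4)*(s^4 - 21*s^2 - 20*s) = (s - 4)*(s + 4)*(s^3 - 4*s^2 - 5*s) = (s - 4)*(s + 1)*(s + 4)*(s^2 - 5*s) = (s - 5)*(s - 4)*(s + 1)*(s + 4)*(s)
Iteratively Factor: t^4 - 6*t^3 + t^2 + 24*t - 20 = (t - 1)*(t^3 - 5*t^2 - 4*t + 20) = (t - 1)*(t + 2)*(t^2 - 7*t + 10) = (t - 5)*(t - 1)*(t + 2)*(t - 2)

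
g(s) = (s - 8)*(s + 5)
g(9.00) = 14.00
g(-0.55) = -38.05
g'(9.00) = 15.00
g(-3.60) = -16.24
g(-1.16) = -35.17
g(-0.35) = -38.83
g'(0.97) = -1.06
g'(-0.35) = -3.70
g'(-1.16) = -5.32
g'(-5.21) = -13.42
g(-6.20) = 17.04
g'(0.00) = -3.00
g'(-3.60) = -10.20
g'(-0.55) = -4.10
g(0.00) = -40.00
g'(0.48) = -2.04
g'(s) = 2*s - 3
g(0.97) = -41.97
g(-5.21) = 2.77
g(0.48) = -41.21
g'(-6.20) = -15.40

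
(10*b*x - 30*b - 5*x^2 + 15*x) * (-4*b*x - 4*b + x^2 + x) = -40*b^2*x^2 + 80*b^2*x + 120*b^2 + 30*b*x^3 - 60*b*x^2 - 90*b*x - 5*x^4 + 10*x^3 + 15*x^2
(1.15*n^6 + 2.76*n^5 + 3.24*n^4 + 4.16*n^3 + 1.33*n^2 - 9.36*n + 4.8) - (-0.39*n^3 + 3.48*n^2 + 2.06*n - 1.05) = 1.15*n^6 + 2.76*n^5 + 3.24*n^4 + 4.55*n^3 - 2.15*n^2 - 11.42*n + 5.85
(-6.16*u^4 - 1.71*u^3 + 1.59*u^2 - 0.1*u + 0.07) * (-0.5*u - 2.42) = 3.08*u^5 + 15.7622*u^4 + 3.3432*u^3 - 3.7978*u^2 + 0.207*u - 0.1694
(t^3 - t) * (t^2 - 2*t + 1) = t^5 - 2*t^4 + 2*t^2 - t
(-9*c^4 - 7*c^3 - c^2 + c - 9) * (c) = -9*c^5 - 7*c^4 - c^3 + c^2 - 9*c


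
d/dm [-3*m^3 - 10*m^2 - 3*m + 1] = -9*m^2 - 20*m - 3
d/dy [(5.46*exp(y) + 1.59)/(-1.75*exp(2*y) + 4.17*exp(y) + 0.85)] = (9.555*exp(2*y) + 5.565*exp(y) - 1.9893)*exp(y)/(3.0625*exp(4*y) - 14.595*exp(3*y) + 14.4139*exp(2*y) + 7.089*exp(y) + 0.7225)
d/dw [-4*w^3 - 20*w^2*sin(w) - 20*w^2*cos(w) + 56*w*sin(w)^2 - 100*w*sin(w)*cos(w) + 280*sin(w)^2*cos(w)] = -20*sqrt(2)*w^2*cos(w + pi/4) - 12*w^2 + 56*w*sin(2*w) - 40*sqrt(2)*w*sin(w + pi/4) - 100*w*cos(2*w) - 70*sin(w) - 50*sin(2*w) + 210*sin(3*w) - 28*cos(2*w) + 28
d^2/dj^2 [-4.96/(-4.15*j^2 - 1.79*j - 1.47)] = (-170.8472*j^2 - 73.69072*j + 4.96*(8.3*j + 1.79)*(16.6*j + 3.58) - 60.51696)/(4.15*j^2 + 1.79*j + 1.47)^3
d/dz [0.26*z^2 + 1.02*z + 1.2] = 0.52*z + 1.02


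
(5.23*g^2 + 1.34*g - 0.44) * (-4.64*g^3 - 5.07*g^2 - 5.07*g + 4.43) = -24.2672*g^5 - 32.7337*g^4 - 31.2683*g^3 + 18.6059*g^2 + 8.167*g - 1.9492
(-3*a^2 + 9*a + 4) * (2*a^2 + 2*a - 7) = -6*a^4 + 12*a^3 + 47*a^2 - 55*a - 28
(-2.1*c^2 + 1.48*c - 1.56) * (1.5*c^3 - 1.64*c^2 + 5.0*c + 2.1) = -3.15*c^5 + 5.664*c^4 - 15.2672*c^3 + 5.5484*c^2 - 4.692*c - 3.276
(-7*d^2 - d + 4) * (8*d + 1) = -56*d^3 - 15*d^2 + 31*d + 4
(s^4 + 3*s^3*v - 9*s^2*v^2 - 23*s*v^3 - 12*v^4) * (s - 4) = s^5 + 3*s^4*v - 4*s^4 - 9*s^3*v^2 - 12*s^3*v - 23*s^2*v^3 + 36*s^2*v^2 - 12*s*v^4 + 92*s*v^3 + 48*v^4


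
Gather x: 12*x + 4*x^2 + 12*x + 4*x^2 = 8*x^2 + 24*x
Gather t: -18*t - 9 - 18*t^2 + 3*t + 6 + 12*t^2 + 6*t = -6*t^2 - 9*t - 3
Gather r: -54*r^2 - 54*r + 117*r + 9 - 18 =-54*r^2 + 63*r - 9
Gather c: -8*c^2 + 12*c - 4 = -8*c^2 + 12*c - 4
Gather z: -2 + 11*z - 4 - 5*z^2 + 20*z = -5*z^2 + 31*z - 6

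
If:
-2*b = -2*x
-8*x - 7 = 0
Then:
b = -7/8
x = -7/8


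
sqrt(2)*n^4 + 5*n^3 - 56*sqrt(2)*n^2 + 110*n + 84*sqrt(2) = (n - 3*sqrt(2))*(n - 2*sqrt(2))*(n + 7*sqrt(2))*(sqrt(2)*n + 1)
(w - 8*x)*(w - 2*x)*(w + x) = w^3 - 9*w^2*x + 6*w*x^2 + 16*x^3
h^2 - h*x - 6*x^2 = (h - 3*x)*(h + 2*x)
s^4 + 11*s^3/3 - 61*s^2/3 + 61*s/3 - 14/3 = (s - 2)*(s - 1)*(s - 1/3)*(s + 7)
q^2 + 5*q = q*(q + 5)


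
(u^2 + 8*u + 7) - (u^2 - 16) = 8*u + 23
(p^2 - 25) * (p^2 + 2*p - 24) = p^4 + 2*p^3 - 49*p^2 - 50*p + 600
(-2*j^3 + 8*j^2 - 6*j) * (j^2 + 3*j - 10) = -2*j^5 + 2*j^4 + 38*j^3 - 98*j^2 + 60*j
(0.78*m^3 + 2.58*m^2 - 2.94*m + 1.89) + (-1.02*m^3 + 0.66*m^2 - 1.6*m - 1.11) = -0.24*m^3 + 3.24*m^2 - 4.54*m + 0.78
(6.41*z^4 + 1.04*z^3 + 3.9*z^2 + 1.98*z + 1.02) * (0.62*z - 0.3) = 3.9742*z^5 - 1.2782*z^4 + 2.106*z^3 + 0.0576000000000001*z^2 + 0.0384*z - 0.306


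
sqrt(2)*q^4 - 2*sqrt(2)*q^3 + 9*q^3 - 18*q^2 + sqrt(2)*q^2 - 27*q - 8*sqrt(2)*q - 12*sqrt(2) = (q - 3)*(q + 1)*(q + 4*sqrt(2))*(sqrt(2)*q + 1)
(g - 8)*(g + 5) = g^2 - 3*g - 40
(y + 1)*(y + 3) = y^2 + 4*y + 3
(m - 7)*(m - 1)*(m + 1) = m^3 - 7*m^2 - m + 7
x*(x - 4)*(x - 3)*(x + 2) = x^4 - 5*x^3 - 2*x^2 + 24*x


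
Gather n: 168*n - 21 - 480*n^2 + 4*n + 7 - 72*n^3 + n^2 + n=-72*n^3 - 479*n^2 + 173*n - 14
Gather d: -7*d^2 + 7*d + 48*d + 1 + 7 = -7*d^2 + 55*d + 8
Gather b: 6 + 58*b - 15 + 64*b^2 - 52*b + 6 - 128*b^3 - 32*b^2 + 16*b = -128*b^3 + 32*b^2 + 22*b - 3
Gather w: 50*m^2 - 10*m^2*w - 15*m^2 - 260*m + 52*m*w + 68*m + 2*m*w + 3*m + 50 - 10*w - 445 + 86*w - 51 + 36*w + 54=35*m^2 - 189*m + w*(-10*m^2 + 54*m + 112) - 392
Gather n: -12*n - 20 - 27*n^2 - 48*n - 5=-27*n^2 - 60*n - 25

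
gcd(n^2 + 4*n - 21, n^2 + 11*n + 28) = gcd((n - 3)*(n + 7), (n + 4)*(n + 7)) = n + 7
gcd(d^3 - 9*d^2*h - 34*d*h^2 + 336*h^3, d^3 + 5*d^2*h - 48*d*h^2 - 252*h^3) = d^2 - d*h - 42*h^2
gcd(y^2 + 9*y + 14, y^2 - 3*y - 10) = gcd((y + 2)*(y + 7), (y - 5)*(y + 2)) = y + 2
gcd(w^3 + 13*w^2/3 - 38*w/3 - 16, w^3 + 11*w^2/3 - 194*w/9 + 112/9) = w - 8/3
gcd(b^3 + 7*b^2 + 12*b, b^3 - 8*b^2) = b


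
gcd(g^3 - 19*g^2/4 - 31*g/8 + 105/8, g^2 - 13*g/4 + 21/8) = g - 3/2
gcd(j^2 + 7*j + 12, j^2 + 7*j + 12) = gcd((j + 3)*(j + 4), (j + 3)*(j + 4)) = j^2 + 7*j + 12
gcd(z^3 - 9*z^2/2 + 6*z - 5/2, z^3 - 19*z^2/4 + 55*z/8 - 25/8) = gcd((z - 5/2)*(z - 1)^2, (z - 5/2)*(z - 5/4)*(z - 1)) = z^2 - 7*z/2 + 5/2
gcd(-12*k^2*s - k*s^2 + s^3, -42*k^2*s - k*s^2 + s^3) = s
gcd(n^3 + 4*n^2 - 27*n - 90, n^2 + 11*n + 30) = n + 6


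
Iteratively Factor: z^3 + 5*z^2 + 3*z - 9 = (z + 3)*(z^2 + 2*z - 3) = (z - 1)*(z + 3)*(z + 3)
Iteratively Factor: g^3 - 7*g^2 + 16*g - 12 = (g - 2)*(g^2 - 5*g + 6) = (g - 3)*(g - 2)*(g - 2)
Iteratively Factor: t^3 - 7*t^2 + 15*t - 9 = (t - 1)*(t^2 - 6*t + 9) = (t - 3)*(t - 1)*(t - 3)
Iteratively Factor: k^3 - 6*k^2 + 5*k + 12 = (k + 1)*(k^2 - 7*k + 12) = (k - 3)*(k + 1)*(k - 4)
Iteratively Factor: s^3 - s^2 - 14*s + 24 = (s - 3)*(s^2 + 2*s - 8) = (s - 3)*(s + 4)*(s - 2)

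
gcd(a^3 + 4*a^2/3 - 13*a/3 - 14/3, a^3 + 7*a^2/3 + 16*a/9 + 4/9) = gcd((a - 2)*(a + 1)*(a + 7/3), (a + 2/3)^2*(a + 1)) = a + 1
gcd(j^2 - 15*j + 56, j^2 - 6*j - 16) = j - 8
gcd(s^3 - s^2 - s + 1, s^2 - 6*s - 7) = s + 1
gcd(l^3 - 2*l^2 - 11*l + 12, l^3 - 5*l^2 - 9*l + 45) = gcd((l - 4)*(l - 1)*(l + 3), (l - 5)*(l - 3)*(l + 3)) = l + 3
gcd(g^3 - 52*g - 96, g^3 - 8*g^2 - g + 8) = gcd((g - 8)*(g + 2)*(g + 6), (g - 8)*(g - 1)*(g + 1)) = g - 8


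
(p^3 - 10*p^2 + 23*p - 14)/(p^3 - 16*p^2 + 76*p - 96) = (p^2 - 8*p + 7)/(p^2 - 14*p + 48)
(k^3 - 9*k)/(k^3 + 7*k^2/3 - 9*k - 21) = 3*k/(3*k + 7)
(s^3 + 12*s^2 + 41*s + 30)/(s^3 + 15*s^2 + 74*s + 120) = (s + 1)/(s + 4)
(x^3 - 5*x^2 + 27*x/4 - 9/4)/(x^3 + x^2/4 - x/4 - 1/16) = 4*(2*x^2 - 9*x + 9)/(8*x^2 + 6*x + 1)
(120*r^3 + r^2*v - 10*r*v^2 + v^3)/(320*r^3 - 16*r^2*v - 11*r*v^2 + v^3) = (15*r^2 + 2*r*v - v^2)/(40*r^2 + 3*r*v - v^2)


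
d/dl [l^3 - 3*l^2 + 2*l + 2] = 3*l^2 - 6*l + 2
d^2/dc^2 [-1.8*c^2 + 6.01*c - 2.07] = -3.60000000000000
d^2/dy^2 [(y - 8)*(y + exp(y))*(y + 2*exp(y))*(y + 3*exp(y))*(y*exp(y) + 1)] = y^5*exp(y) + 24*y^4*exp(2*y) + 2*y^4*exp(y) + 99*y^3*exp(3*y) - 96*y^3*exp(2*y) - 38*y^3*exp(y) + 96*y^2*exp(4*y) - 594*y^2*exp(3*y) - 460*y^2*exp(2*y) - 108*y^2*exp(y) + 12*y^2 - 672*y*exp(4*y) - 936*y*exp(3*y) - 552*y*exp(2*y) - 156*y*exp(y) - 48*y - 372*exp(4*y) - 572*exp(3*y) - 330*exp(2*y) - 96*exp(y)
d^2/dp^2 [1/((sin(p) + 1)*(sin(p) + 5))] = (sin(p) + sin(3*p) + 7*cos(2*p) + 55)/((sin(p) + 1)^2*(sin(p) + 5)^3)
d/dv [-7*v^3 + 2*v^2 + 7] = v*(4 - 21*v)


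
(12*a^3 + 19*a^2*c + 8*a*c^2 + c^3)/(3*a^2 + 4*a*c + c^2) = 4*a + c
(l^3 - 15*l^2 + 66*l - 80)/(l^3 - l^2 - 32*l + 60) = (l - 8)/(l + 6)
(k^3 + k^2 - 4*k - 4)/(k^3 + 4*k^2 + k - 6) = (k^2 - k - 2)/(k^2 + 2*k - 3)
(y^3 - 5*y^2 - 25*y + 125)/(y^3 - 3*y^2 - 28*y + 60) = (y^2 - 10*y + 25)/(y^2 - 8*y + 12)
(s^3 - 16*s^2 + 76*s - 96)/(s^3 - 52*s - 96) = (s^2 - 8*s + 12)/(s^2 + 8*s + 12)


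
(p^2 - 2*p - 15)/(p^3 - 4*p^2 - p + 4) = (p^2 - 2*p - 15)/(p^3 - 4*p^2 - p + 4)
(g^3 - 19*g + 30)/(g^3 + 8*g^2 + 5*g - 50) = (g - 3)/(g + 5)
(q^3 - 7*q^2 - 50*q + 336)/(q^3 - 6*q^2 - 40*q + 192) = (q^2 + q - 42)/(q^2 + 2*q - 24)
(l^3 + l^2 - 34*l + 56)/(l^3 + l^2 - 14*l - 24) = (l^2 + 5*l - 14)/(l^2 + 5*l + 6)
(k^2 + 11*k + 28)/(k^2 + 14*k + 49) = (k + 4)/(k + 7)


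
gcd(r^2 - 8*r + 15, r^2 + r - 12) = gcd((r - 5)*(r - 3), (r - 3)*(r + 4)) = r - 3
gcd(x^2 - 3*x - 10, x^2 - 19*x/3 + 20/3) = x - 5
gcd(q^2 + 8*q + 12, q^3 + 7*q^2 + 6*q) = q + 6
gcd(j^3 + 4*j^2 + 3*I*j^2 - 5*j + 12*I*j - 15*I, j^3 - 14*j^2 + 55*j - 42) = j - 1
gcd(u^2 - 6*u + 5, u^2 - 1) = u - 1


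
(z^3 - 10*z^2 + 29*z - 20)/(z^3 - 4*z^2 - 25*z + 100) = (z - 1)/(z + 5)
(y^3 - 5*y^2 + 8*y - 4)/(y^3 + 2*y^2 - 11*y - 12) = (y^3 - 5*y^2 + 8*y - 4)/(y^3 + 2*y^2 - 11*y - 12)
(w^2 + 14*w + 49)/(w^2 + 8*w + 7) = (w + 7)/(w + 1)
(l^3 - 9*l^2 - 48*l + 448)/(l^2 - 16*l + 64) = l + 7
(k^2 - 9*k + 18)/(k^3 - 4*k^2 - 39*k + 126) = (k - 6)/(k^2 - k - 42)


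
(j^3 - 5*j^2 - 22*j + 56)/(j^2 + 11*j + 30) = (j^3 - 5*j^2 - 22*j + 56)/(j^2 + 11*j + 30)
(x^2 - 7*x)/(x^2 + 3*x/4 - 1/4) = 4*x*(x - 7)/(4*x^2 + 3*x - 1)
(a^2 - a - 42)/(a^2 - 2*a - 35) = (a + 6)/(a + 5)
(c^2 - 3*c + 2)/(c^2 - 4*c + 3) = (c - 2)/(c - 3)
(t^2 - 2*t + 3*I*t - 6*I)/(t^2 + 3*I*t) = (t - 2)/t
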